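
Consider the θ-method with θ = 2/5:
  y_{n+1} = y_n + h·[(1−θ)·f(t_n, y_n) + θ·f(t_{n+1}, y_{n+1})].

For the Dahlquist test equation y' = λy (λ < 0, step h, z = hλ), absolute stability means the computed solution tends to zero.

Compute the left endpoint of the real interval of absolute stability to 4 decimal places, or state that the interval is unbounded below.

left endpoint -10.0000.

With y'=λy (z=hλ):
  y_{n+1} = y_n + z·[3/5·y_n + 2/5·y_{n+1}] ⇒ (1 − 2/5z)y_{n+1} = (1 + 3/5z)y_n
  so R(z) = (1 + 3/5z)/(1 − 2/5z).

Solve |R(x)|<1 on ℝ⁻.
x=-1.35: |R|=0.1234
R=−1: 1+3/5x = −1+2/5x ⇒ -1/5x=2 ⇒ x=2/(-1/5)=-10.0000
Confirm numerically:
  x=-7.893: |R|=0.89863 <1
  x=-5.513: |R|=0.72002 <1
  x=-4.385: |R|=0.59223 <1
  x=-10.495: |R|=1.01905 >1
  x=-10.226: |R|=1.00888 >1
  x=-10.075: |R|=1.00298 >1
Interval (-10.0000, 0).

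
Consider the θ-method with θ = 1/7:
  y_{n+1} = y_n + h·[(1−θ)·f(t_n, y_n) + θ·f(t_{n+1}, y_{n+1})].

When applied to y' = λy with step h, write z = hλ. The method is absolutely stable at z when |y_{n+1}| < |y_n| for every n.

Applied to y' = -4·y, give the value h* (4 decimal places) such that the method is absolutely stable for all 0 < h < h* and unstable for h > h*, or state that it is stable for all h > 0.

On y'=λy, z=hλ:
  y_{n+1} = y_n + z·[6/7·y_n + 1/7·y_{n+1}] ⇒ (1 − 1/7z)y_{n+1} = (1 + 6/7z)y_n
  Hence R(z) = (1 + 6/7z)/(1 − 1/7z).

Need |R(x)|<1, x<0.
x=-1.59: |R|=0.2957
R=−1: 1+6/7x = −1+1/7x ⇒ -5/7x=2 ⇒ x=2/(-5/7)=-2.8000
Confirm numerically:
  x=-2.312: |R|=0.73797 <1
  x=-1.765: |R|=0.40958 <1
  x=-1.170: |R|=0.00245 <1
  x=-3.315: |R|=1.24964 >1
  x=-3.183: |R|=1.18806 >1
Stable set (-2.8000, 0).

(-2.8000,0); λ=-4 ⇒ h* = (14/5)/4 = 0.7000.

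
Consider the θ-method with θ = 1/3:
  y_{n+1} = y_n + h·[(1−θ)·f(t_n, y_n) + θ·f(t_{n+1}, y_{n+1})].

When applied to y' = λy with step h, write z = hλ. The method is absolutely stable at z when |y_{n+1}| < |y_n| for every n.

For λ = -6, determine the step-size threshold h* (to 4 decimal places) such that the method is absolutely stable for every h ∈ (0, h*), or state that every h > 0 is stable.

(-6.0000,0); λ=-6 ⇒ h* = (6)/6 = 1.0000.

With y'=λy (z=hλ):
  y_{n+1} = y_n + z·[2/3·y_n + 1/3·y_{n+1}] ⇒ (1 − 1/3z)y_{n+1} = (1 + 2/3z)y_n
  Hence R(z) = (1 + 2/3z)/(1 − 1/3z).

Need |R(x)|<1, x<0.
x=-1.28: |R|=0.1028
R=−1: 1+2/3x = −1+1/3x ⇒ -1/3x=2 ⇒ x=2/(-1/3)=-6.0000
Confirm numerically:
  x=-5.373: |R|=0.92512 <1
  x=-4.554: |R|=0.80858 <1
  x=-2.999: |R|=0.49975 <1
  x=-2.475: |R|=0.35616 <1
  x=-6.463: |R|=1.04893 >1
  x=-6.418: |R|=1.04438 >1
  x=-6.175: |R|=1.01907 >1
Stable set (-6.0000, 0).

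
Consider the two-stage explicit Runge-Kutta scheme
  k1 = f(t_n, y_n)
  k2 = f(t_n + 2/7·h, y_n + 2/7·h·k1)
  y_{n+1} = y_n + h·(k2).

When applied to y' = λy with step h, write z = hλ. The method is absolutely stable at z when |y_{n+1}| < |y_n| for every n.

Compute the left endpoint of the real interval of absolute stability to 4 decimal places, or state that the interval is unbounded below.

z* = -3.5000.

Set f=λy, z=hλ:
  k1=λy_n ⇒ h·k1=z·y_n;  k2=λ(1+2/7z)y_n ⇒ h·k2=z(1+2/7z)y_n
  y_{n+1}/y_n = 1 + z(1+2/7z) = 1 + z + 2/7z²
  R(z) = 1 + z + 2/7z².

Find x<0 with |R(x)|<1.
x=-0.67: |R|=0.4583
R=1: x+2/7x²=0 ⇒ x=−7/2=-3.5000; min R=1−1/(4·2/7)=0.1250>−1
Confirm numerically:
  x=-2.636: |R|=0.34928 <1
  x=-2.072: |R|=0.15462 <1
  x=-1.958: |R|=0.13736 <1
  x=-3.857: |R|=1.39341 >1
  x=-3.767: |R|=1.28737 >1
Stable set (-3.5000, 0).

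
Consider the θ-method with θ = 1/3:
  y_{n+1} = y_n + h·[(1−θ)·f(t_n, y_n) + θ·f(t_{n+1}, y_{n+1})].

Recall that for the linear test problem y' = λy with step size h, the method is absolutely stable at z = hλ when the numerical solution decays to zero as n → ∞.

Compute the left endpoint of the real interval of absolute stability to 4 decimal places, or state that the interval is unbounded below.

z* = -6.0000.

On y'=λy, z=hλ:
  y_{n+1} = y_n + z·[2/3·y_n + 1/3·y_{n+1}] ⇒ (1 − 1/3z)y_{n+1} = (1 + 2/3z)y_n
  ⇒ R(z) = (1 + 2/3z)/(1 − 1/3z).

Need |R(x)|<1, x<0.
x=-1.58: |R|=0.0349
R=−1: 1+2/3x = −1+1/3x ⇒ -1/3x=2 ⇒ x=2/(-1/3)=-6.0000
Confirm numerically:
  x=-4.777: |R|=0.84274 <1
  x=-4.411: |R|=0.78559 <1
  x=-3.404: |R|=0.59463 <1
  x=-3.133: |R|=0.53253 <1
  x=-6.257: |R|=1.02776 >1
  x=-6.189: |R|=1.02057 >1
Stable set (-6.0000, 0).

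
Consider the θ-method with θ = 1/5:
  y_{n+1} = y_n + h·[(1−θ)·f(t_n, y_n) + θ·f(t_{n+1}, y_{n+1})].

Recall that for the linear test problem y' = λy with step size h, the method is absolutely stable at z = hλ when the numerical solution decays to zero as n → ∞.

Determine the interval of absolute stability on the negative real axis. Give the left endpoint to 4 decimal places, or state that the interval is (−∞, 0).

With y'=λy (z=hλ):
  y_{n+1} = y_n + z·[4/5·y_n + 1/5·y_{n+1}] ⇒ (1 − 1/5z)y_{n+1} = (1 + 4/5z)y_n
  ⇒ R(z) = (1 + 4/5z)/(1 − 1/5z).

Boundary: |R(x)|=1, x<0.
x=-0.65: |R|=0.4248
R=−1: 1+4/5x = −1+1/5x ⇒ -3/5x=2 ⇒ x=2/(-3/5)=-3.3333
Confirm numerically:
  x=-2.976: |R|=0.86560 <1
  x=-1.768: |R|=0.30615 <1
  x=-1.344: |R|=0.05927 <1
  x=-3.870: |R|=1.18151 >1
  x=-3.757: |R|=1.14514 >1
  x=-3.414: |R|=1.02876 >1
So |R|<1 on (-3.3333, 0).

(-3.3333, 0).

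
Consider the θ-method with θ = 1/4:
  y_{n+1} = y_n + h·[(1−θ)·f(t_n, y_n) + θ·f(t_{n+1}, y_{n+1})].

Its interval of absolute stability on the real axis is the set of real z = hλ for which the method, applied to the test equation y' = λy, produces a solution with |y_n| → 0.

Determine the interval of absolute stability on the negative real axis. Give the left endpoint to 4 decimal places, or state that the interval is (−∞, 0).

(-4.0000, 0).

Test eqn y'=λy, z=hλ:
  y_{n+1} = y_n + z·[3/4·y_n + 1/4·y_{n+1}] ⇒ (1 − 1/4z)y_{n+1} = (1 + 3/4z)y_n
  ⇒ R(z) = (1 + 3/4z)/(1 − 1/4z).

Find x<0 with |R(x)|<1.
x=-0.37: |R|=0.6613
R=−1: 1+3/4x = −1+1/4x ⇒ -1/2x=2 ⇒ x=2/(-1/2)=-4.0000
Confirm numerically:
  x=-3.387: |R|=0.83403 <1
  x=-3.239: |R|=0.78975 <1
  x=-2.730: |R|=0.62259 <1
  x=-4.595: |R|=1.13845 >1
  x=-4.238: |R|=1.05778 >1
  x=-4.043: |R|=1.01069 >1
So |R|<1 on (-4.0000, 0).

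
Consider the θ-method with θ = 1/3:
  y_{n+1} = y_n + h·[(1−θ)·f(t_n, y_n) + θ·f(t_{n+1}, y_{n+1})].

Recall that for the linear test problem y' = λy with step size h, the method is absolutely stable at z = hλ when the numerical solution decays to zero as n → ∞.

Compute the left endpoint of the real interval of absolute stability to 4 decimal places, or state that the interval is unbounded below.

Test eqn y'=λy, z=hλ:
  y_{n+1} = y_n + z·[2/3·y_n + 1/3·y_{n+1}] ⇒ (1 − 1/3z)y_{n+1} = (1 + 2/3z)y_n
  Hence R(z) = (1 + 2/3z)/(1 − 1/3z).

Find x<0 with |R(x)|<1.
x=-0.94: |R|=0.2843
R=−1: 1+2/3x = −1+1/3x ⇒ -1/3x=2 ⇒ x=2/(-1/3)=-6.0000
Confirm numerically:
  x=-5.330: |R|=0.91957 <1
  x=-4.571: |R|=0.81125 <1
  x=-2.723: |R|=0.42740 <1
  x=-6.459: |R|=1.04853 >1
  x=-6.233: |R|=1.02524 >1
Stable set (-6.0000, 0).

left endpoint -6.0000.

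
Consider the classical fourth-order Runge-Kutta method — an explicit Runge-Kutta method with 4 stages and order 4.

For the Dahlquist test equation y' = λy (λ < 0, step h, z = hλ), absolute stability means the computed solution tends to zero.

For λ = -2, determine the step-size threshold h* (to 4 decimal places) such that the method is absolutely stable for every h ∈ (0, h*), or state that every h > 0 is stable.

With y'=λy (z=hλ):
  order 4, 4-stage ⇒ R(z)=1+z+z^2/2+z^3/6+z^4/24
  (e.g. R(-0.68)=0.50770, |R|=0.50770)

Find x<0 with |R(x)|<1.
x=-0.68: |R|=0.5077
|R(-2.45)|=0.6015 |R(-2.28)|=0.4698 |R(-1.1)|=0.3442
Bisect:
  x_lo=-3.4577 |R|=2.5860  x_hi=-0.2965 |R|=0.7434
  mid=-1.87709 |R|=0.29962 →hi
  mid=-2.66738 |R|=0.83630 →hi
  mid=-3.06253 |R|=1.50503 →lo
  mid=-2.86496 |R|=1.12690 →lo
  mid=-2.76617 |R|=0.97155 →hi
  mid=-2.81556 |R|=1.04661 →lo
  mid=-2.79087 |R|=1.00844 →lo
  mid=-2.77852 |R|=0.98984 →hi
  mid=-2.78469 |R|=0.99910 →hi
  ...
  [-2.78547,-2.78527] ⇒ x*=-2.7853
Stable set (-2.7853, 0).

(-2.7853,0); λ=-2 ⇒ h* = 1.3926.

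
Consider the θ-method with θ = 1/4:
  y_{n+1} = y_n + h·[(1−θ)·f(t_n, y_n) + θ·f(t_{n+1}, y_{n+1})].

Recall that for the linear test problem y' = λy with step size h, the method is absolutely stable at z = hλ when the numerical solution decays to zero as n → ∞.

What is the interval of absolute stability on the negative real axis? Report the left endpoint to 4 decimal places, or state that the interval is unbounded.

Set f=λy, z=hλ:
  y_{n+1} = y_n + z·[3/4·y_n + 1/4·y_{n+1}] ⇒ (1 − 1/4z)y_{n+1} = (1 + 3/4z)y_n
  so R(z) = (1 + 3/4z)/(1 − 1/4z).

Solve |R(x)|<1 on ℝ⁻.
x=-0.84: |R|=0.3058
R=−1: 1+3/4x = −1+1/4x ⇒ -1/2x=2 ⇒ x=2/(-1/2)=-4.0000
Confirm numerically:
  x=-3.578: |R|=0.88862 <1
  x=-3.077: |R|=0.73916 <1
  x=-2.008: |R|=0.33688 <1
  x=-1.731: |R|=0.20817 <1
  x=-4.552: |R|=1.12909 >1
  x=-4.112: |R|=1.02761 >1
  x=-4.057: |R|=1.01415 >1
Interval (-4.0000, 0).

(-4.0000, 0).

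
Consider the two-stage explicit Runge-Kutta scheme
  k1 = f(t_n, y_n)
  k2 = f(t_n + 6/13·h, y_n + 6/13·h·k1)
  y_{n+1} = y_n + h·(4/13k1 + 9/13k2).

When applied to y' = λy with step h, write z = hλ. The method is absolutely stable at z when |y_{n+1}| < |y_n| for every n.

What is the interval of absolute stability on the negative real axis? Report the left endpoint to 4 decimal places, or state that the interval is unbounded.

z∈(-3.1296,0).

With y'=λy (z=hλ):
  k1=λy_n ⇒ h·k1=z·y_n;  k2=λ(1+6/13z)y_n ⇒ h·k2=z(1+6/13z)y_n
  y_{n+1}/y_n = 1 + 4/13z + 9/13z(1+6/13z) = 1 + z + 54/169z²
  ⇒ R(z) = 1 + z + 54/169z².

Need |R(x)|<1, x<0.
x=-1.47: |R|=0.2205
R=1: x+54/169x²=0 ⇒ x=−169/54=-3.1296; min R=1−1/(4·54/169)=0.2176>−1
Confirm numerically:
  x=-3.023: |R|=0.89700 <1
  x=-1.993: |R|=0.27618 <1
  x=-1.633: |R|=0.21908 <1
  x=-3.534: |R|=1.45662 >1
  x=-3.418: |R|=1.31494 >1
Interval (-3.1296, 0).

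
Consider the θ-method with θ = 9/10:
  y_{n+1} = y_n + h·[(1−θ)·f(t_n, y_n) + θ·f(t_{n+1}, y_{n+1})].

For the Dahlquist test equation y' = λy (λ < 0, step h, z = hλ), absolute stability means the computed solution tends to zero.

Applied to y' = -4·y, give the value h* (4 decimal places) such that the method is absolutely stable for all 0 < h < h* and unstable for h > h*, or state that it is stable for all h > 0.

(−∞, 0) — no finite endpoint. Any h>0 works for λ=-4.

With y'=λy (z=hλ):
  y_{n+1} = y_n + z·[1/10·y_n + 9/10·y_{n+1}] ⇒ (1 − 9/10z)y_{n+1} = (1 + 1/10z)y_n
  Hence R(z) = (1 + 1/10z)/(1 − 9/10z).

Solve |R(x)|<1 on ℝ⁻.
x=-1.05: |R|=0.4602
x=-2: |R|=0.2857
x=-10: |R|=0.0000
x=-100: |R|=0.0989
θ=9/10≥1/2 ⇒ |1+1/10x|<|1−9/10x| ∀x<0 ⇒ unbounded interval.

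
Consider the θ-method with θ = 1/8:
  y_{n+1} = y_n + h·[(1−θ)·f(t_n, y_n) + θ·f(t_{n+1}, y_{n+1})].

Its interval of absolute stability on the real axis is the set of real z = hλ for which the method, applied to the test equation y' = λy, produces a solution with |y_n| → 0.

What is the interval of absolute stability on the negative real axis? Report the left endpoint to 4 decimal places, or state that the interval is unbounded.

(-2.6667, 0).

With y'=λy (z=hλ):
  y_{n+1} = y_n + z·[7/8·y_n + 1/8·y_{n+1}] ⇒ (1 − 1/8z)y_{n+1} = (1 + 7/8z)y_n
  Hence R(z) = (1 + 7/8z)/(1 − 1/8z).

Need |R(x)|<1, x<0.
x=-1.43: |R|=0.2131
R=−1: 1+7/8x = −1+1/8x ⇒ -3/4x=2 ⇒ x=2/(-3/4)=-2.6667
Confirm numerically:
  x=-1.972: |R|=0.58203 <1
  x=-1.208: |R|=0.04952 <1
  x=-1.124: |R|=0.01447 <1
  x=-3.238: |R|=1.30504 >1
  x=-2.990: |R|=1.17652 >1
  x=-2.955: |R|=1.15792 >1
So |R|<1 on (-2.6667, 0).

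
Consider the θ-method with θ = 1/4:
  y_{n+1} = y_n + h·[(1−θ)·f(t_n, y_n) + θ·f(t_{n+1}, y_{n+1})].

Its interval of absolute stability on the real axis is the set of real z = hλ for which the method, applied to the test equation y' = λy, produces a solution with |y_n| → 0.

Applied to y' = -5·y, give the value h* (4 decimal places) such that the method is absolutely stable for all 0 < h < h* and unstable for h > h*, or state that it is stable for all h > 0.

(-4.0000,0); λ=-5 ⇒ h* = (4)/5 = 0.8000.

With y'=λy (z=hλ):
  y_{n+1} = y_n + z·[3/4·y_n + 1/4·y_{n+1}] ⇒ (1 − 1/4z)y_{n+1} = (1 + 3/4z)y_n
  ⇒ R(z) = (1 + 3/4z)/(1 − 1/4z).

Need |R(x)|<1, x<0.
x=-0.76: |R|=0.3613
R=−1: 1+3/4x = −1+1/4x ⇒ -1/2x=2 ⇒ x=2/(-1/2)=-4.0000
Confirm numerically:
  x=-3.306: |R|=0.81002 <1
  x=-2.130: |R|=0.38989 <1
  x=-2.061: |R|=0.36017 <1
  x=-4.558: |R|=1.13040 >1
  x=-4.419: |R|=1.09954 >1
  x=-4.356: |R|=1.08521 >1
Interval (-4.0000, 0).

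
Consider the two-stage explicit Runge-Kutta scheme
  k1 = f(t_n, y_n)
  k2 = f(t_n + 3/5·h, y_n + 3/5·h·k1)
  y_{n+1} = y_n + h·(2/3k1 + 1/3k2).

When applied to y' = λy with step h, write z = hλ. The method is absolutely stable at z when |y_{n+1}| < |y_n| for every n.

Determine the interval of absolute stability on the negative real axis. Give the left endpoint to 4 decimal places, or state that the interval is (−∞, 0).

Set f=λy, z=hλ:
  k1=λy_n ⇒ h·k1=z·y_n;  k2=λ(1+3/5z)y_n ⇒ h·k2=z(1+3/5z)y_n
  y_{n+1}/y_n = 1 + 2/3z + 1/3z(1+3/5z) = 1 + z + 1/5z²
  Hence R(z) = 1 + z + 1/5z².

Need |R(x)|<1, x<0.
x=-0.69: |R|=0.4052
R=1: x+1/5x²=0 ⇒ x=−5=-5.0000; min R=1−1/(4·1/5)=-0.2500>−1
Confirm numerically:
  x=-4.728: |R|=0.74280 <1
  x=-4.353: |R|=0.43672 <1
  x=-3.980: |R|=0.18808 <1
  x=-5.258: |R|=1.27131 >1
  x=-5.063: |R|=1.06379 >1
Stable set (-5.0000, 0).

z∈(-5.0000,0).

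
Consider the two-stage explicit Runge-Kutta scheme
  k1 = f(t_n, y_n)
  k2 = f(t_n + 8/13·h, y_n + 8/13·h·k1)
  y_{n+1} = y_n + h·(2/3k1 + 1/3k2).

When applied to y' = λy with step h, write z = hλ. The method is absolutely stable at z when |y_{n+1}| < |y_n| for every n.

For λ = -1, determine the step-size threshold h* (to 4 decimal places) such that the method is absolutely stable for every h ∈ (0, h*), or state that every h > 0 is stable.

(-4.8750,0); λ=-1 ⇒ h* = (39/8)/1 = 4.8750.

Test eqn y'=λy, z=hλ:
  k1=λy_n ⇒ h·k1=z·y_n;  k2=λ(1+8/13z)y_n ⇒ h·k2=z(1+8/13z)y_n
  y_{n+1}/y_n = 1 + 2/3z + 1/3z(1+8/13z) = 1 + z + 8/39z²
  so R(z) = 1 + z + 8/39z².

Solve |R(x)|<1 on ℝ⁻.
x=-0.72: |R|=0.3863
R=1: x+8/39x²=0 ⇒ x=−39/8=-4.8750; min R=1−1/(4·8/39)=-0.2188>−1
Confirm numerically:
  x=-4.135: |R|=0.37233 <1
  x=-3.338: |R|=0.05241 <1
  x=-3.142: |R|=0.11694 <1
  x=-5.368: |R|=1.54286 >1
  x=-5.301: |R|=1.46323 >1
  x=-4.988: |R|=1.11562 >1
Interval (-4.8750, 0).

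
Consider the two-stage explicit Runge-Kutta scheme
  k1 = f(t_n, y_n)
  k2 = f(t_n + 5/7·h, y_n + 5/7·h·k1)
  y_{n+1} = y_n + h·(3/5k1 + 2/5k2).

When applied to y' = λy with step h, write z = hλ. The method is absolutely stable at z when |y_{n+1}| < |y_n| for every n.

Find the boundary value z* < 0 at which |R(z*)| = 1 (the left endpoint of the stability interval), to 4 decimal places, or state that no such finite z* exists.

Test eqn y'=λy, z=hλ:
  k1=λy_n ⇒ h·k1=z·y_n;  k2=λ(1+5/7z)y_n ⇒ h·k2=z(1+5/7z)y_n
  y_{n+1}/y_n = 1 + 3/5z + 2/5z(1+5/7z) = 1 + z + 2/7z²
  R(z) = 1 + z + 2/7z².

Solve |R(x)|<1 on ℝ⁻.
x=-1.23: |R|=0.2023
R=1: x+2/7x²=0 ⇒ x=−7/2=-3.5000; min R=1−1/(4·2/7)=0.1250>−1
Confirm numerically:
  x=-3.036: |R|=0.59751 <1
  x=-2.807: |R|=0.44421 <1
  x=-1.908: |R|=0.13213 <1
  x=-3.802: |R|=1.32806 >1
  x=-3.609: |R|=1.11239 >1
Interval (-3.5000, 0).

left endpoint -3.5000.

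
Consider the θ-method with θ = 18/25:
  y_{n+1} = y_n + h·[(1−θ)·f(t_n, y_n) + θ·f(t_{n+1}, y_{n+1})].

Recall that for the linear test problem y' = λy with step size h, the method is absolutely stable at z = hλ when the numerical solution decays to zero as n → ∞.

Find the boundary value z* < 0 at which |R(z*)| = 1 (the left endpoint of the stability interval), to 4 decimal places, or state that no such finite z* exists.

(−∞, 0) — no finite endpoint.

Test eqn y'=λy, z=hλ:
  y_{n+1} = y_n + z·[7/25·y_n + 18/25·y_{n+1}] ⇒ (1 − 18/25z)y_{n+1} = (1 + 7/25z)y_n
  so R(z) = (1 + 7/25z)/(1 − 18/25z).

Need |R(x)|<1, x<0.
x=-0.48: |R|=0.6433
x=-2: |R|=0.1803
x=-10: |R|=0.2195
x=-100: |R|=0.3699
θ=18/25≥1/2 ⇒ |1+7/25x|<|1−18/25x| ∀x<0 ⇒ stable on all of ℝ⁻.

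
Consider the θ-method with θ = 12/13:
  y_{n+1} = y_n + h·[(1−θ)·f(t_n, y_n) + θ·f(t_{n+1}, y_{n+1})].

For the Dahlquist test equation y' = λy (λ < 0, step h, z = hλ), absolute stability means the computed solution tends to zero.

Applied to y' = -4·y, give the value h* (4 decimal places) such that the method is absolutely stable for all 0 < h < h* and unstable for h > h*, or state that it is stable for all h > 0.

unbounded; (−∞, 0). Any h>0 works for λ=-4.

On y'=λy, z=hλ:
  y_{n+1} = y_n + z·[1/13·y_n + 12/13·y_{n+1}] ⇒ (1 − 12/13z)y_{n+1} = (1 + 1/13z)y_n
  ⇒ R(z) = (1 + 1/13z)/(1 − 12/13z).

Find x<0 with |R(x)|<1.
x=-0.92: |R|=0.5025
x=-2: |R|=0.2973
x=-10: |R|=0.0226
x=-100: |R|=0.0717
θ=12/13≥1/2 ⇒ |1+1/13x|<|1−12/13x| ∀x<0 ⇒ stable on all of ℝ⁻.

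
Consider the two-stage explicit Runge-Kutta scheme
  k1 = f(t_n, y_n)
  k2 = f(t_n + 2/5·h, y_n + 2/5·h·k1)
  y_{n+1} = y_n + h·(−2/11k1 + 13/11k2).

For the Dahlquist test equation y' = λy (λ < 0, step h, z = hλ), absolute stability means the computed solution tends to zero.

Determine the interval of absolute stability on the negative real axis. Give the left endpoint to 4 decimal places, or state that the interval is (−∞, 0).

Set f=λy, z=hλ:
  k1=λy_n ⇒ h·k1=z·y_n;  k2=λ(1+2/5z)y_n ⇒ h·k2=z(1+2/5z)y_n
  y_{n+1}/y_n = 1 − 2/11z + 13/11z(1+2/5z) = 1 + z + 26/55z²
  ⇒ R(z) = 1 + z + 26/55z².

Boundary: |R(x)|=1, x<0.
x=-1.6: |R|=0.6102
R=1: x+26/55x²=0 ⇒ x=−55/26=-2.1154; min R=1−1/(4·26/55)=0.4712>−1
Confirm numerically:
  x=-1.416: |R|=0.53184 <1
  x=-1.322: |R|=0.50418 <1
  x=-1.210: |R|=0.48212 <1
  x=-2.692: |R|=1.73379 >1
  x=-2.649: |R|=1.66822 >1
  x=-2.621: |R|=1.62647 >1
Stable set (-2.1154, 0).

z∈(-2.1154,0).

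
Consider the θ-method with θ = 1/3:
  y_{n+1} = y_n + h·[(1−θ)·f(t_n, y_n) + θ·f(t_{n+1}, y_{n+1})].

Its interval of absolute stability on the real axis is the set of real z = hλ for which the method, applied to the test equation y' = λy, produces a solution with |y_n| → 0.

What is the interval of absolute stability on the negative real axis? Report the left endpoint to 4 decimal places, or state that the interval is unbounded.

On y'=λy, z=hλ:
  y_{n+1} = y_n + z·[2/3·y_n + 1/3·y_{n+1}] ⇒ (1 − 1/3z)y_{n+1} = (1 + 2/3z)y_n
  Hence R(z) = (1 + 2/3z)/(1 − 1/3z).

Solve |R(x)|<1 on ℝ⁻.
x=-1.41: |R|=0.0408
R=−1: 1+2/3x = −1+1/3x ⇒ -1/3x=2 ⇒ x=2/(-1/3)=-6.0000
Confirm numerically:
  x=-5.617: |R|=0.95555 <1
  x=-4.009: |R|=0.71594 <1
  x=-3.992: |R|=0.71281 <1
  x=-3.434: |R|=0.60118 <1
  x=-6.394: |R|=1.04194 >1
  x=-6.209: |R|=1.02270 >1
  x=-6.167: |R|=1.01822 >1
Interval (-6.0000, 0).

z∈(-6.0000,0).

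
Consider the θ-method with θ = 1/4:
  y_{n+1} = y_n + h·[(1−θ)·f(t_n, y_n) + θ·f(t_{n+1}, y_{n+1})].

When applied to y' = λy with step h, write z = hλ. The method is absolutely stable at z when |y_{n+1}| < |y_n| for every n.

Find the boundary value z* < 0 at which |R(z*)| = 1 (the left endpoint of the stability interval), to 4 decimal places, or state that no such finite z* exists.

Test eqn y'=λy, z=hλ:
  y_{n+1} = y_n + z·[3/4·y_n + 1/4·y_{n+1}] ⇒ (1 − 1/4z)y_{n+1} = (1 + 3/4z)y_n
  so R(z) = (1 + 3/4z)/(1 − 1/4z).

Find x<0 with |R(x)|<1.
x=-0.88: |R|=0.2787
R=−1: 1+3/4x = −1+1/4x ⇒ -1/2x=2 ⇒ x=2/(-1/2)=-4.0000
Confirm numerically:
  x=-3.845: |R|=0.96048 <1
  x=-2.997: |R|=0.71331 <1
  x=-2.252: |R|=0.44082 <1
  x=-4.540: |R|=1.12646 >1
  x=-4.472: |R|=1.11143 >1
  x=-4.458: |R|=1.10830 >1
Interval (-4.0000, 0).

z* = -4.0000.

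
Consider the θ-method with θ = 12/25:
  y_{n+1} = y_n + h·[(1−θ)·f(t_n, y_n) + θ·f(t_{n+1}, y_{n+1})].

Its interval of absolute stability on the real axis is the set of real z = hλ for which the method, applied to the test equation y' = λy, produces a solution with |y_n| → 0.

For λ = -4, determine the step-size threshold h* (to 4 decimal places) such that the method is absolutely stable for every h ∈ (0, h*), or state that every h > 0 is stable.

Set f=λy, z=hλ:
  y_{n+1} = y_n + z·[13/25·y_n + 12/25·y_{n+1}] ⇒ (1 − 12/25z)y_{n+1} = (1 + 13/25z)y_n
  Hence R(z) = (1 + 13/25z)/(1 − 12/25z).

Need |R(x)|<1, x<0.
x=-1.59: |R|=0.0982
R=−1: 1+13/25x = −1+12/25x ⇒ -1/25x=2 ⇒ x=2/(-1/25)=-50.0000
Confirm numerically:
  x=-46.321: |R|=0.99367 <1
  x=-45.606: |R|=0.99232 <1
  x=-37.060: |R|=0.97245 <1
  x=-35.215: |R|=0.96697 <1
  x=-50.443: |R|=1.00070 >1
  x=-50.399: |R|=1.00063 >1
  x=-50.246: |R|=1.00039 >1
So |R|<1 on (-50.0000, 0).

(-50.0000,0); λ=-4 ⇒ h* = (50)/4 = 12.5000.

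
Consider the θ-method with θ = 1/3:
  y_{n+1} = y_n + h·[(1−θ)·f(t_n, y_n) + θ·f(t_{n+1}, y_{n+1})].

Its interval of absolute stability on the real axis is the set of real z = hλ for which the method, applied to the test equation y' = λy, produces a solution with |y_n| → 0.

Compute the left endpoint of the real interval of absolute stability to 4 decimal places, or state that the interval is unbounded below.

left endpoint -6.0000.

With y'=λy (z=hλ):
  y_{n+1} = y_n + z·[2/3·y_n + 1/3·y_{n+1}] ⇒ (1 − 1/3z)y_{n+1} = (1 + 2/3z)y_n
  ⇒ R(z) = (1 + 2/3z)/(1 − 1/3z).

Solve |R(x)|<1 on ℝ⁻.
x=-0.8: |R|=0.3684
R=−1: 1+2/3x = −1+1/3x ⇒ -1/3x=2 ⇒ x=2/(-1/3)=-6.0000
Confirm numerically:
  x=-5.734: |R|=0.96954 <1
  x=-3.864: |R|=0.68881 <1
  x=-3.034: |R|=0.50845 <1
  x=-2.793: |R|=0.44640 <1
  x=-6.534: |R|=1.05601 >1
  x=-6.204: |R|=1.02216 >1
  x=-6.055: |R|=1.00607 >1
Interval (-6.0000, 0).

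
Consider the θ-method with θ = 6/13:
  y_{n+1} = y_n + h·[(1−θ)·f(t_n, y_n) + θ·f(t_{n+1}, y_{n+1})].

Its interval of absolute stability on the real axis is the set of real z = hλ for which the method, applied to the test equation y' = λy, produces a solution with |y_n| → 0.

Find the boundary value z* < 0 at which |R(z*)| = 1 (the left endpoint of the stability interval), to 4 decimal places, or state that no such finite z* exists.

left endpoint -26.0000.

With y'=λy (z=hλ):
  y_{n+1} = y_n + z·[7/13·y_n + 6/13·y_{n+1}] ⇒ (1 − 6/13z)y_{n+1} = (1 + 7/13z)y_n
  R(z) = (1 + 7/13z)/(1 − 6/13z).

Find x<0 with |R(x)|<1.
x=-0.66: |R|=0.4941
R=−1: 1+7/13x = −1+6/13x ⇒ -1/13x=2 ⇒ x=2/(-1/13)=-26.0000
Confirm numerically:
  x=-25.083: |R|=0.99439 <1
  x=-18.006: |R|=0.93395 <1
  x=-14.710: |R|=0.88850 <1
  x=-26.595: |R|=1.00345 >1
  x=-26.163: |R|=1.00096 >1
  x=-26.142: |R|=1.00084 >1
Stable set (-26.0000, 0).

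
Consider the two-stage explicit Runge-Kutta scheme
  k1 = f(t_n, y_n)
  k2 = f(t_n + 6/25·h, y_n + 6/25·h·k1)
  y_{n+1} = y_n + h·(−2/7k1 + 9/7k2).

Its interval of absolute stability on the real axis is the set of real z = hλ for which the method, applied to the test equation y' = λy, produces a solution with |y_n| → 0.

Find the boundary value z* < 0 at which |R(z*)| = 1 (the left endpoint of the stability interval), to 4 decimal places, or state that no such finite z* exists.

z* = -3.2407.

Set f=λy, z=hλ:
  k1=λy_n ⇒ h·k1=z·y_n;  k2=λ(1+6/25z)y_n ⇒ h·k2=z(1+6/25z)y_n
  y_{n+1}/y_n = 1 − 2/7z + 9/7z(1+6/25z) = 1 + z + 54/175z²
  so R(z) = 1 + z + 54/175z².

Boundary: |R(x)|=1, x<0.
x=-1.8: |R|=0.1998
R=1: x+54/175x²=0 ⇒ x=−175/54=-3.2407; min R=1−1/(4·54/175)=0.1898>−1
Confirm numerically:
  x=-2.073: |R|=0.25303 <1
  x=-1.951: |R|=0.22355 <1
  x=-1.495: |R|=0.19466 <1
  x=-1.338: |R|=0.21442 <1
  x=-3.578: |R|=1.37236 >1
  x=-3.525: |R|=1.30919 >1
  x=-3.420: |R|=1.18917 >1
So |R|<1 on (-3.2407, 0).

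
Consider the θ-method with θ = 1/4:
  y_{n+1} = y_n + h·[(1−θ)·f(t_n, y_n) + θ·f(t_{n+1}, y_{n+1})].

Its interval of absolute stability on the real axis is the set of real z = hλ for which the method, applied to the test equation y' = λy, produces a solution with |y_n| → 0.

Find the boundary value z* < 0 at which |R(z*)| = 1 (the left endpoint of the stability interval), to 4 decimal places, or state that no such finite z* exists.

z* = -4.0000.

Test eqn y'=λy, z=hλ:
  y_{n+1} = y_n + z·[3/4·y_n + 1/4·y_{n+1}] ⇒ (1 − 1/4z)y_{n+1} = (1 + 3/4z)y_n
  so R(z) = (1 + 3/4z)/(1 − 1/4z).

Find x<0 with |R(x)|<1.
x=-0.62: |R|=0.4632
R=−1: 1+3/4x = −1+1/4x ⇒ -1/2x=2 ⇒ x=2/(-1/2)=-4.0000
Confirm numerically:
  x=-3.223: |R|=0.78485 <1
  x=-2.870: |R|=0.67103 <1
  x=-2.611: |R|=0.57979 <1
  x=-4.591: |R|=1.13759 >1
  x=-4.490: |R|=1.11543 >1
  x=-4.435: |R|=1.10314 >1
So |R|<1 on (-4.0000, 0).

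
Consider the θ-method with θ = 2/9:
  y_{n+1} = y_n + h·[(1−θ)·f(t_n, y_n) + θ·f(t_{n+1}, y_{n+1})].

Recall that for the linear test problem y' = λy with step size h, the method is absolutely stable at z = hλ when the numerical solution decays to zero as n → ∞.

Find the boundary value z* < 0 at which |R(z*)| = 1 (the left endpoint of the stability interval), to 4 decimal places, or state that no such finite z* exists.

Test eqn y'=λy, z=hλ:
  y_{n+1} = y_n + z·[7/9·y_n + 2/9·y_{n+1}] ⇒ (1 − 2/9z)y_{n+1} = (1 + 7/9z)y_n
  Hence R(z) = (1 + 7/9z)/(1 − 2/9z).

Solve |R(x)|<1 on ℝ⁻.
x=-1.02: |R|=0.1685
R=−1: 1+7/9x = −1+2/9x ⇒ -5/9x=2 ⇒ x=2/(-5/9)=-3.6000
Confirm numerically:
  x=-2.958: |R|=0.78479 <1
  x=-2.280: |R|=0.51327 <1
  x=-1.521: |R|=0.13677 <1
  x=-4.192: |R|=1.17027 >1
  x=-3.929: |R|=1.09758 >1
Stable set (-3.6000, 0).

z* = -3.6000.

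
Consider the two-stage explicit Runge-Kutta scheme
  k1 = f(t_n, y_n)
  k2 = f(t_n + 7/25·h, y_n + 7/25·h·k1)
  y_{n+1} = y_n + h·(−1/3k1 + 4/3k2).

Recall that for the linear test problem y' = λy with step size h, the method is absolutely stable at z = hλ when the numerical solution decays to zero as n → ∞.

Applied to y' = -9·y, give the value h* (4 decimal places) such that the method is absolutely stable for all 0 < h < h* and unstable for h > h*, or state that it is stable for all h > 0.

(-2.6786,0); λ=-9 ⇒ h* = (75/28)/9 = 0.2976.

Test eqn y'=λy, z=hλ:
  k1=λy_n ⇒ h·k1=z·y_n;  k2=λ(1+7/25z)y_n ⇒ h·k2=z(1+7/25z)y_n
  y_{n+1}/y_n = 1 − 1/3z + 4/3z(1+7/25z) = 1 + z + 28/75z²
  R(z) = 1 + z + 28/75z².

Boundary: |R(x)|=1, x<0.
x=-0.36: |R|=0.6884
R=1: x+28/75x²=0 ⇒ x=−75/28=-2.6786; min R=1−1/(4·28/75)=0.3304>−1
Confirm numerically:
  x=-2.539: |R|=0.86770 <1
  x=-1.853: |R|=0.42888 <1
  x=-1.338: |R|=0.33036 <1
  x=-3.211: |R|=1.63826 >1
  x=-2.871: |R|=1.20625 >1
  x=-2.746: |R|=1.06913 >1
Stable set (-2.6786, 0).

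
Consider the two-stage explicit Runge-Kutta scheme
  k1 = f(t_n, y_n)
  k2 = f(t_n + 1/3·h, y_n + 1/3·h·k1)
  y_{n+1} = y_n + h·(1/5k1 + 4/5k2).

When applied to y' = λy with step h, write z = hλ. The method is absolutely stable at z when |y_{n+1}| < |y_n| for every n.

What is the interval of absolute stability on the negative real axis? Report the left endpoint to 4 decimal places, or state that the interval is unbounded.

(-3.7500, 0).

With y'=λy (z=hλ):
  k1=λy_n ⇒ h·k1=z·y_n;  k2=λ(1+1/3z)y_n ⇒ h·k2=z(1+1/3z)y_n
  y_{n+1}/y_n = 1 + 1/5z + 4/5z(1+1/3z) = 1 + z + 4/15z²
  R(z) = 1 + z + 4/15z².

Boundary: |R(x)|=1, x<0.
x=-0.75: |R|=0.4000
R=1: x+4/15x²=0 ⇒ x=−15/4=-3.7500; min R=1−1/(4·4/15)=0.0625>−1
Confirm numerically:
  x=-2.109: |R|=0.07710 <1
  x=-1.861: |R|=0.06255 <1
  x=-1.782: |R|=0.06481 <1
  x=-1.590: |R|=0.08416 <1
  x=-4.164: |R|=1.45971 >1
  x=-4.091: |R|=1.37201 >1
Interval (-3.7500, 0).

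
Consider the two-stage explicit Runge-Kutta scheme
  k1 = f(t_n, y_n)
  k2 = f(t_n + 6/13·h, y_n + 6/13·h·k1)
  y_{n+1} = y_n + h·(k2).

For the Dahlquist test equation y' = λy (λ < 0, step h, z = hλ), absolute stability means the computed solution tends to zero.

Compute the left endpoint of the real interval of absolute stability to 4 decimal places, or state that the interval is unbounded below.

left endpoint -2.1667.

With y'=λy (z=hλ):
  k1=λy_n ⇒ h·k1=z·y_n;  k2=λ(1+6/13z)y_n ⇒ h·k2=z(1+6/13z)y_n
  y_{n+1}/y_n = 1 + z(1+6/13z) = 1 + z + 6/13z²
  ⇒ R(z) = 1 + z + 6/13z².

Boundary: |R(x)|=1, x<0.
x=-1.7: |R|=0.6338
R=1: x+6/13x²=0 ⇒ x=−13/6=-2.1667; min R=1−1/(4·6/13)=0.4583>−1
Confirm numerically:
  x=-1.885: |R|=0.75495 <1
  x=-1.825: |R|=0.71221 <1
  x=-1.723: |R|=0.64718 <1
  x=-2.765: |R|=1.76357 >1
  x=-2.668: |R|=1.61733 >1
  x=-2.311: |R|=1.15395 >1
Interval (-2.1667, 0).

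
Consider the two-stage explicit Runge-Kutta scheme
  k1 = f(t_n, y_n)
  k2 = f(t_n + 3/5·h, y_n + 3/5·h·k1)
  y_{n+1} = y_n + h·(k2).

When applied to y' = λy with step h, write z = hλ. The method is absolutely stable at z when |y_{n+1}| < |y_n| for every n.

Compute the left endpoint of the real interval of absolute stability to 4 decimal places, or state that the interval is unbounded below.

z* = -1.6667.

With y'=λy (z=hλ):
  k1=λy_n ⇒ h·k1=z·y_n;  k2=λ(1+3/5z)y_n ⇒ h·k2=z(1+3/5z)y_n
  y_{n+1}/y_n = 1 + z(1+3/5z) = 1 + z + 3/5z²
  ⇒ R(z) = 1 + z + 3/5z².

Solve |R(x)|<1 on ℝ⁻.
x=-1.38: |R|=0.7626
R=1: x+3/5x²=0 ⇒ x=−5/3=-1.6667; min R=1−1/(4·3/5)=0.5833>−1
Confirm numerically:
  x=-1.349: |R|=0.74288 <1
  x=-1.105: |R|=0.62761 <1
  x=-1.040: |R|=0.60896 <1
  x=-0.847: |R|=0.58345 <1
  x=-2.057: |R|=1.48175 >1
  x=-1.853: |R|=1.20717 >1
  x=-1.766: |R|=1.10525 >1
Interval (-1.6667, 0).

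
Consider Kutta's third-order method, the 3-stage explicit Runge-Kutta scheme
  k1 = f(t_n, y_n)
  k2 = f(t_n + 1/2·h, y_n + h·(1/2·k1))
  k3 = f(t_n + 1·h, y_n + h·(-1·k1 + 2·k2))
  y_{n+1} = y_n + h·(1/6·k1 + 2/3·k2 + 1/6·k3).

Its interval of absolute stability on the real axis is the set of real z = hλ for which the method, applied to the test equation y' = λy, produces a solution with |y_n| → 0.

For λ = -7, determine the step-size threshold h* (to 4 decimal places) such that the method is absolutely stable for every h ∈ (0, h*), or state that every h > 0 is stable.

With y'=λy (z=hλ):
  order 3, 3-stage ⇒ R(z)=1+z+z^2/2+z^3/6
  (e.g. R(-0.77)=0.45036, |R|=0.45036)

Need |R(x)|<1, x<0.
x=-0.77: |R|=0.4504
|R(-2.49)|=0.9630 |R(-1.93)|=0.2657 |R(-0.85)|=0.4089
Bisect:
  x_lo=-2.9019 |R|=1.7643  x_hi=-0.3450 |R|=0.7076
  mid=-1.62349 |R|=0.01881 →hi
  mid=-2.26271 |R|=0.63358 →hi
  mid=-2.58232 |R|=1.11812 →lo
  mid=-2.42252 |R|=0.85769 →hi
  mid=-2.50242 |R|=0.98311 →hi
  mid=-2.54237 |R|=1.04938 →lo
  mid=-2.52240 |R|=1.01594 →lo
  mid=-2.51241 |R|=0.99945 →hi
  mid=-2.51740 |R|=1.00768 →lo
  mid=-2.51491 |R|=1.00356 →lo
  ...
  [-2.51288,-2.51272] ⇒ x*=-2.5127
Interval (-2.5127, 0).

(-2.5127,0); λ=-7 ⇒ h* = 0.3590.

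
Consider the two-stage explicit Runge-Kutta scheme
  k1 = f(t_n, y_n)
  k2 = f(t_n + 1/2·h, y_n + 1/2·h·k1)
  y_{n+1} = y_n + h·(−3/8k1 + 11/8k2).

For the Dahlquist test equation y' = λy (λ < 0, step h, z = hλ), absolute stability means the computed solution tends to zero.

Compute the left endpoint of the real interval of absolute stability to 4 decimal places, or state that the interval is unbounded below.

z* = -1.4545.

Test eqn y'=λy, z=hλ:
  k1=λy_n ⇒ h·k1=z·y_n;  k2=λ(1+1/2z)y_n ⇒ h·k2=z(1+1/2z)y_n
  y_{n+1}/y_n = 1 − 3/8z + 11/8z(1+1/2z) = 1 + z + 11/16z²
  so R(z) = 1 + z + 11/16z².

Need |R(x)|<1, x<0.
x=-0.66: |R|=0.6395
R=1: x+11/16x²=0 ⇒ x=−16/11=-1.4545; min R=1−1/(4·11/16)=0.6364>−1
Confirm numerically:
  x=-1.199: |R|=0.78935 <1
  x=-0.891: |R|=0.65479 <1
  x=-0.777: |R|=0.63806 <1
  x=-1.748: |R|=1.35266 >1
  x=-1.693: |R|=1.27755 >1
Interval (-1.4545, 0).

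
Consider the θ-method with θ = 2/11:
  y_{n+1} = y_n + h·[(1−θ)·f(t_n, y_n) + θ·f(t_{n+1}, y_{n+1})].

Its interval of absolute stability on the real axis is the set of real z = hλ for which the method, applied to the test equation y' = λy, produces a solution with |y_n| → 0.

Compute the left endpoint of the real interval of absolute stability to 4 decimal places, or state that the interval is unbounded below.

left endpoint -3.1429.

Set f=λy, z=hλ:
  y_{n+1} = y_n + z·[9/11·y_n + 2/11·y_{n+1}] ⇒ (1 − 2/11z)y_{n+1} = (1 + 9/11z)y_n
  so R(z) = (1 + 9/11z)/(1 − 2/11z).

Solve |R(x)|<1 on ℝ⁻.
x=-1.24: |R|=0.0119
R=−1: 1+9/11x = −1+2/11x ⇒ -7/11x=2 ⇒ x=2/(-7/11)=-3.1429
Confirm numerically:
  x=-2.861: |R|=0.88201 <1
  x=-2.301: |R|=0.62229 <1
  x=-1.871: |R|=0.39608 <1
  x=-1.307: |R|=0.05605 <1
  x=-3.683: |R|=1.20587 >1
  x=-3.462: |R|=1.12464 >1
  x=-3.336: |R|=1.07651 >1
Interval (-3.1429, 0).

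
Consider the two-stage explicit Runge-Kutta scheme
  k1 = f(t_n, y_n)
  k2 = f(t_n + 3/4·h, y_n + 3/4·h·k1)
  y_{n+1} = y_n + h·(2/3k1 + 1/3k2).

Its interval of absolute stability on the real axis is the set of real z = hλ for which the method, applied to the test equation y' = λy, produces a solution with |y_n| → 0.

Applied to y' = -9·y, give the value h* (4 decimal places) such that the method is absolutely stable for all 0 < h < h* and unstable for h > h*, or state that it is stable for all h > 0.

With y'=λy (z=hλ):
  k1=λy_n ⇒ h·k1=z·y_n;  k2=λ(1+3/4z)y_n ⇒ h·k2=z(1+3/4z)y_n
  y_{n+1}/y_n = 1 + 2/3z + 1/3z(1+3/4z) = 1 + z + 1/4z²
  Hence R(z) = 1 + z + 1/4z².

Solve |R(x)|<1 on ℝ⁻.
x=-0.32: |R|=0.7056
R=1: x+1/4x²=0 ⇒ x=−4=-4.0000; min R=1−1/(4·1/4)=0.0000>−1
Confirm numerically:
  x=-2.613: |R|=0.09394 <1
  x=-2.298: |R|=0.02220 <1
  x=-1.840: |R|=0.00640 <1
  x=-4.283: |R|=1.30302 >1
  x=-4.098: |R|=1.10040 >1
So |R|<1 on (-4.0000, 0).

(-4.0000,0); λ=-9 ⇒ h* = (4)/9 = 0.4444.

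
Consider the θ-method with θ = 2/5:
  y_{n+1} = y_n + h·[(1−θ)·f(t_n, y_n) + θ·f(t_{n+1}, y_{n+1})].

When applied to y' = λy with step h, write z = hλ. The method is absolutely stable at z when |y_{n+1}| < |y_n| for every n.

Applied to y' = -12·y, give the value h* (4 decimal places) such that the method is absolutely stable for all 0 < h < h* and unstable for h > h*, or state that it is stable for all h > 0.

(-10.0000,0); λ=-12 ⇒ h* = (10)/12 = 0.8333.

Set f=λy, z=hλ:
  y_{n+1} = y_n + z·[3/5·y_n + 2/5·y_{n+1}] ⇒ (1 − 2/5z)y_{n+1} = (1 + 3/5z)y_n
  ⇒ R(z) = (1 + 3/5z)/(1 − 2/5z).

Need |R(x)|<1, x<0.
x=-1.02: |R|=0.2756
R=−1: 1+3/5x = −1+2/5x ⇒ -1/5x=2 ⇒ x=2/(-1/5)=-10.0000
Confirm numerically:
  x=-9.473: |R|=0.97799 <1
  x=-8.839: |R|=0.94881 <1
  x=-4.876: |R|=0.65266 <1
  x=-10.574: |R|=1.02195 >1
  x=-10.365: |R|=1.01419 >1
Stable set (-10.0000, 0).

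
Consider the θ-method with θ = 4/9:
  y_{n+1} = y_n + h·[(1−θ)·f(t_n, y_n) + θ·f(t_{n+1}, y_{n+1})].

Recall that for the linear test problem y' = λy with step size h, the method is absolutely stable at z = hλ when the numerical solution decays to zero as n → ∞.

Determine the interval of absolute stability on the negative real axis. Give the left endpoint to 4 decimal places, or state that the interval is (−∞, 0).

(-18.0000, 0).

Test eqn y'=λy, z=hλ:
  y_{n+1} = y_n + z·[5/9·y_n + 4/9·y_{n+1}] ⇒ (1 − 4/9z)y_{n+1} = (1 + 5/9z)y_n
  R(z) = (1 + 5/9z)/(1 − 4/9z).

Solve |R(x)|<1 on ℝ⁻.
x=-0.36: |R|=0.6897
R=−1: 1+5/9x = −1+4/9x ⇒ -1/9x=2 ⇒ x=2/(-1/9)=-18.0000
Confirm numerically:
  x=-17.791: |R|=0.99739 <1
  x=-15.012: |R|=0.95673 <1
  x=-13.659: |R|=0.93178 <1
  x=-10.364: |R|=0.84866 <1
  x=-18.454: |R|=1.00548 >1
  x=-18.387: |R|=1.00469 >1
  x=-18.280: |R|=1.00341 >1
Stable set (-18.0000, 0).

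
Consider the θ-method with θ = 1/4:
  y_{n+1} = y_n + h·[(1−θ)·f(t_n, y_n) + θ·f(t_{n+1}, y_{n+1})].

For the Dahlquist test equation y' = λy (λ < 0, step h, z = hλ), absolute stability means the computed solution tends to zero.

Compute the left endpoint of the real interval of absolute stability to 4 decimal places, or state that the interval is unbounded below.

Test eqn y'=λy, z=hλ:
  y_{n+1} = y_n + z·[3/4·y_n + 1/4·y_{n+1}] ⇒ (1 − 1/4z)y_{n+1} = (1 + 3/4z)y_n
  so R(z) = (1 + 3/4z)/(1 − 1/4z).

Solve |R(x)|<1 on ℝ⁻.
x=-1.58: |R|=0.1326
R=−1: 1+3/4x = −1+1/4x ⇒ -1/2x=2 ⇒ x=2/(-1/2)=-4.0000
Confirm numerically:
  x=-2.246: |R|=0.43836 <1
  x=-2.208: |R|=0.42268 <1
  x=-2.090: |R|=0.37274 <1
  x=-2.065: |R|=0.36191 <1
  x=-4.234: |R|=1.05684 >1
  x=-4.052: |R|=1.01292 >1
So |R|<1 on (-4.0000, 0).

z* = -4.0000.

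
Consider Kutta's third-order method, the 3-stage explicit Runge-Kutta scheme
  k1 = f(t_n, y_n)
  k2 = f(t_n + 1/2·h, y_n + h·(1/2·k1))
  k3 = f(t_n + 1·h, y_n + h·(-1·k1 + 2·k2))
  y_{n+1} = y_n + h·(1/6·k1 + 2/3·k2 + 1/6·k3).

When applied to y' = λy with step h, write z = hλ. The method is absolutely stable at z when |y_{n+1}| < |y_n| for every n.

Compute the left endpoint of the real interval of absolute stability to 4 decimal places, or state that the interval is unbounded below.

z* = -2.5127.

Test eqn y'=λy, z=hλ:
  order 3, 3-stage ⇒ R(z)=1+z+z^2/2+z^3/6
  (e.g. R(-0.33)=0.71846, |R|=0.71846)

Solve |R(x)|<1 on ℝ⁻.
x=-0.33: |R|=0.7185
|R(-2.57)|=1.0966 |R(-1.95)|=0.2846 |R(-1.6)|=0.0027
Bisect:
  x_lo=-2.8274 |R|=1.5974  x_hi=-0.1954 |R|=0.8225
  mid=-1.51138 |R|=0.05535 →hi
  mid=-2.16938 |R|=0.51787 →hi
  mid=-2.49838 |R|=0.97654 →hi
  mid=-2.66288 |R|=1.26447 →lo
  mid=-2.58063 |R|=1.11516 →lo
  mid=-2.53951 |R|=1.04455 →lo
  mid=-2.51894 |R|=1.01022 →lo
  ...
  [-2.51284,-2.51268] ⇒ x*=-2.5127
Stable set (-2.5127, 0).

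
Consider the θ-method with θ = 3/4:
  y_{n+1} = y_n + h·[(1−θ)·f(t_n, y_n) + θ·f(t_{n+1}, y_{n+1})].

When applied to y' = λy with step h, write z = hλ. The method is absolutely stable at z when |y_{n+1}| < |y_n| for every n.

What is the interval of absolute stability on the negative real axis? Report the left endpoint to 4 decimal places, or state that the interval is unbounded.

Test eqn y'=λy, z=hλ:
  y_{n+1} = y_n + z·[1/4·y_n + 3/4·y_{n+1}] ⇒ (1 − 3/4z)y_{n+1} = (1 + 1/4z)y_n
  ⇒ R(z) = (1 + 1/4z)/(1 − 3/4z).

Boundary: |R(x)|=1, x<0.
x=-1.21: |R|=0.3657
x=-2: |R|=0.2000
x=-10: |R|=0.1765
x=-100: |R|=0.3158
θ=3/4≥1/2 ⇒ |1+1/4x|<|1−3/4x| ∀x<0 ⇒ stable on all of ℝ⁻.

interval (−∞, 0).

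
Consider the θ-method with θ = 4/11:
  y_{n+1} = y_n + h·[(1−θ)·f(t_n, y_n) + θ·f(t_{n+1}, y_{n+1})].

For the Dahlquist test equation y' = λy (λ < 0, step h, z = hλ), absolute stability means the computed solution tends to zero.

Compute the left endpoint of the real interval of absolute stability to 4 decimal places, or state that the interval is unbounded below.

Set f=λy, z=hλ:
  y_{n+1} = y_n + z·[7/11·y_n + 4/11·y_{n+1}] ⇒ (1 − 4/11z)y_{n+1} = (1 + 7/11z)y_n
  Hence R(z) = (1 + 7/11z)/(1 − 4/11z).

Boundary: |R(x)|=1, x<0.
x=-1.55: |R|=0.0087
R=−1: 1+7/11x = −1+4/11x ⇒ -3/11x=2 ⇒ x=2/(-3/11)=-7.3333
Confirm numerically:
  x=-5.567: |R|=0.84072 <1
  x=-5.201: |R|=0.79886 <1
  x=-3.360: |R|=0.51227 <1
  x=-7.890: |R|=1.03924 >1
  x=-7.719: |R|=1.02763 >1
Interval (-7.3333, 0).

left endpoint -7.3333.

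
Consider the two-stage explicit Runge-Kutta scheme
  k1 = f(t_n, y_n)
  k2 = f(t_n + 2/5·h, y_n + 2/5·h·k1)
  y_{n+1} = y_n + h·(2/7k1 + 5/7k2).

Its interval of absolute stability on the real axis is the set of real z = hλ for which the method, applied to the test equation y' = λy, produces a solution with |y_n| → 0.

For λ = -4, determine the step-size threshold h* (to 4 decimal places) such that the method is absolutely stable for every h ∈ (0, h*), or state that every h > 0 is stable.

On y'=λy, z=hλ:
  k1=λy_n ⇒ h·k1=z·y_n;  k2=λ(1+2/5z)y_n ⇒ h·k2=z(1+2/5z)y_n
  y_{n+1}/y_n = 1 + 2/7z + 5/7z(1+2/5z) = 1 + z + 2/7z²
  Hence R(z) = 1 + z + 2/7z².

Boundary: |R(x)|=1, x<0.
x=-1.63: |R|=0.1291
R=1: x+2/7x²=0 ⇒ x=−7/2=-3.5000; min R=1−1/(4·2/7)=0.1250>−1
Confirm numerically:
  x=-2.180: |R|=0.17783 <1
  x=-2.075: |R|=0.15518 <1
  x=-2.036: |R|=0.14837 <1
  x=-1.832: |R|=0.12692 <1
  x=-3.967: |R|=1.52931 >1
  x=-3.762: |R|=1.28161 >1
So |R|<1 on (-3.5000, 0).

(-3.5000,0); λ=-4 ⇒ h* = (7/2)/4 = 0.8750.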